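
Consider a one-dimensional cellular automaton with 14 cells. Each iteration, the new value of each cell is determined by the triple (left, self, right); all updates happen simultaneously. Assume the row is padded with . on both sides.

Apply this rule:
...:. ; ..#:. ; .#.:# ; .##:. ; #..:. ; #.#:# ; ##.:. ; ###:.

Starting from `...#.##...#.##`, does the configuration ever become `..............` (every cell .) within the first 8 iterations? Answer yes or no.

yes

...##.....##..
..............
all cells are . at iteration 2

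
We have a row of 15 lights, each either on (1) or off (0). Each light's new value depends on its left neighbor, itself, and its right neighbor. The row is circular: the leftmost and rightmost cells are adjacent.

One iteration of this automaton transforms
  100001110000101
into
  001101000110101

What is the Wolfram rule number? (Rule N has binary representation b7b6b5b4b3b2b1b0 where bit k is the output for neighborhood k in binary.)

13

position 6: 111 → 0  (bit 7 = 0)
position 0: 110 → 0  (bit 6 = 0)
position 13: 101 → 0  (bit 5 = 0)
position 1: 100 → 0  (bit 4 = 0)
position 5: 011 → 1  (bit 3 = 1)
position 12: 010 → 1  (bit 2 = 1)
position 4: 001 → 0  (bit 1 = 0)
position 2: 000 → 1  (bit 0 = 1)
bits b7..b0 = 00001101 = 13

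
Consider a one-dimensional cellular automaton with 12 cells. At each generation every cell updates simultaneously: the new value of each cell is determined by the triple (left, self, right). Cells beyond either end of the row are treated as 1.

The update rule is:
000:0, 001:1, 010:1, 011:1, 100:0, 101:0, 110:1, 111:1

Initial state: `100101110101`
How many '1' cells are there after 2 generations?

8

101101110101
101101110101
count of 1: 8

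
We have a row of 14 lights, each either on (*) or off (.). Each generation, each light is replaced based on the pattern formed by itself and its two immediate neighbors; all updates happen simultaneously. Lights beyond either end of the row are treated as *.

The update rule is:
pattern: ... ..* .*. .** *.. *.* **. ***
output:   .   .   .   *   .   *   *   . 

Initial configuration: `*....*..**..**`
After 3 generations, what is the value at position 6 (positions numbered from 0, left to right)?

.

*.......**..*.
*.......**...*
*.......**...*
position 6 holds .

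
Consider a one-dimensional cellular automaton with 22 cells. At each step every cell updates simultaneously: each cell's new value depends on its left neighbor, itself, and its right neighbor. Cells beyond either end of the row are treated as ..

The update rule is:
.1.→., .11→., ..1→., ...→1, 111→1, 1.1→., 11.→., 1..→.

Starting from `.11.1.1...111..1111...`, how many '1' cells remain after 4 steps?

........1..1....11..11
1111111......11.......
.11111..1111....111111
..111....11..11..1111.
count of 1: 11

11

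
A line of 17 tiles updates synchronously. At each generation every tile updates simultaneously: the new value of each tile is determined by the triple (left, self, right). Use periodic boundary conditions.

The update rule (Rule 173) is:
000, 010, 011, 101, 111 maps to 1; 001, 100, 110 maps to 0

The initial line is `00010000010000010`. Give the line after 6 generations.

11101111101111011

11010111010111010
10111110111110111
01111101111101111
11111011111011110
11110111110111101
11101111101111011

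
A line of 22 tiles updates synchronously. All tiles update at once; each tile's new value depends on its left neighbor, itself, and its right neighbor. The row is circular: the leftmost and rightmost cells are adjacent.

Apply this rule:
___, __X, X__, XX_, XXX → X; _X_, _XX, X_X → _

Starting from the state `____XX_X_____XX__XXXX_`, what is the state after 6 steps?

step 1: XXXX_X__XXXXX_XXX_XXXX
step 2: XXXX__XX_XXXX__XX__XXX
step 3: XXXXXX_X__XXXXX_XXX_XX
step 4: XXXXXX__XX_XXXX__XX__X
step 5: XXXXXXXX_X__XXXXX_XXX_
step 6: _XXXXXXX__XX_XXXX__XX_

_XXXXXXX__XX_XXXX__XX_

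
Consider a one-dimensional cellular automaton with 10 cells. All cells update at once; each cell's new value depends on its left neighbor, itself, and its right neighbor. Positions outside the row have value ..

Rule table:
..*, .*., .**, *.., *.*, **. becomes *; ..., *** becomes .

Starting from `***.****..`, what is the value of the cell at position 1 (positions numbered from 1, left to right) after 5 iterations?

*

*.***..**.
***.******
*.***....*
***.**..**
*.********
position 1 holds *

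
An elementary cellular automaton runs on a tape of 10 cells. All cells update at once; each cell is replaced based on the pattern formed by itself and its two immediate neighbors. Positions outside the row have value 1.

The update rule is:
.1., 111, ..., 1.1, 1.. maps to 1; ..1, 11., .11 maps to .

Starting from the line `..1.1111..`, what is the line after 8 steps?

111111.1.1

1.11.11.1.
.1..1..111
111.11..11
11.1..1..1
1.111.11..
.1.1.1..1.
1111111.11
111111.1.1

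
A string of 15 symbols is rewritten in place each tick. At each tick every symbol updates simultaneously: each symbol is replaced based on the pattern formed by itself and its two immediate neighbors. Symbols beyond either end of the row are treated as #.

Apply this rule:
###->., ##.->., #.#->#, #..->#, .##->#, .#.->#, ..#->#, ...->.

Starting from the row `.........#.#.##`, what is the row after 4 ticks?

...#.##.###.##.

#.......######.
.#.....##.....#
###...##.#...##
...#.##.###.##.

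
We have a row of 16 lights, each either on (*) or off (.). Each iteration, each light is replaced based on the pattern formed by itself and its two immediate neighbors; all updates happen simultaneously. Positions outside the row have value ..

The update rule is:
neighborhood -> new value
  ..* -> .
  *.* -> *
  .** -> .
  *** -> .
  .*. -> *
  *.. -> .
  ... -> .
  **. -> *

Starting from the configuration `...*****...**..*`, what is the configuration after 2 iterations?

.......*....*..*
.......*....*..*

.......*....*..*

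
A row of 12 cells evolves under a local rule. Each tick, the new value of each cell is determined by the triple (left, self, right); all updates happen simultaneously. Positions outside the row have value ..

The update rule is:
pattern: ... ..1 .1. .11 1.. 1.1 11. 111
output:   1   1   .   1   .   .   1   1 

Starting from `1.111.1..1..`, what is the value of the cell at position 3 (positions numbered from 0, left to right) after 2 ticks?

tick 1: ..111...1..1
tick 2: 11111.11..1.
position 3 holds 1

1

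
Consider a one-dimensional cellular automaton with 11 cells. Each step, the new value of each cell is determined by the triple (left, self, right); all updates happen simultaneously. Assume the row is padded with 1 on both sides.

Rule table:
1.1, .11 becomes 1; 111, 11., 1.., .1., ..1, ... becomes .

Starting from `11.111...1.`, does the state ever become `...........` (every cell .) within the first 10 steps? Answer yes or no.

no

..11......1
..1.......1
..........1
..........1  (fixed point — unchanged through step 10)
step 10 is ..........1, still not uniform .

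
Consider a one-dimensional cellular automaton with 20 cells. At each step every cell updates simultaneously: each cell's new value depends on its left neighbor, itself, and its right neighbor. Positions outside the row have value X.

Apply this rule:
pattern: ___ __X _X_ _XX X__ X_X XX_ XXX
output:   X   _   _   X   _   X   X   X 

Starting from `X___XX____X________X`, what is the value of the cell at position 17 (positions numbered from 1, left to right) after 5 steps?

step 1: X_X_XX_XX___XXXXXX_X
step 2: XX_XXXXXX_X_XXXXXXXX
step 3: XXXXXXXXXX_XXXXXXXXX
step 4: XXXXXXXXXXXXXXXXXXXX
step 5: XXXXXXXXXXXXXXXXXXXX
position 17 holds X

X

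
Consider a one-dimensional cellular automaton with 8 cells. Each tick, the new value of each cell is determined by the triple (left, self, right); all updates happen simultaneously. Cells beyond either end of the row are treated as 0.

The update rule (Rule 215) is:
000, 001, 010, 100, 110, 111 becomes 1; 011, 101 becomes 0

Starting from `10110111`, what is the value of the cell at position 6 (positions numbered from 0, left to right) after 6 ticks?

0

tick 1: 10010011
tick 2: 11111101
tick 3: 01111101
tick 4: 10111101
tick 5: 10011101
tick 6: 11101101
position 6 holds 0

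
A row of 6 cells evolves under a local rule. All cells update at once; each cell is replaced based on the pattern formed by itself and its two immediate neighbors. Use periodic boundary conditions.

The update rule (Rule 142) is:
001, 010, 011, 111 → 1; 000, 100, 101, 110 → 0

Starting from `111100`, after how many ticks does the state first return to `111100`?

6

111001
110011
100111
001111
011110
111100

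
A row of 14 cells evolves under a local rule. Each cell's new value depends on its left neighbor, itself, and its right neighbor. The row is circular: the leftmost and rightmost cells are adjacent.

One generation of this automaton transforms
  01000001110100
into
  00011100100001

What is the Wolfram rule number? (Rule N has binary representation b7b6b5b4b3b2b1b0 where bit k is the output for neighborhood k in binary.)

129

position 8: 111 → 1  (bit 7 = 1)
position 9: 110 → 0  (bit 6 = 0)
position 10: 101 → 0  (bit 5 = 0)
position 2: 100 → 0  (bit 4 = 0)
position 7: 011 → 0  (bit 3 = 0)
position 1: 010 → 0  (bit 2 = 0)
position 0: 001 → 0  (bit 1 = 0)
position 3: 000 → 1  (bit 0 = 1)
bits b7..b0 = 10000001 = 129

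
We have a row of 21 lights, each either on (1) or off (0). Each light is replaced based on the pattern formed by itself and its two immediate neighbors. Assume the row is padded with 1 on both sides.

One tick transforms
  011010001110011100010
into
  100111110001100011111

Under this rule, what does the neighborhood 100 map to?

At position 5 the neighborhood is 100; the next row has 1 there.

1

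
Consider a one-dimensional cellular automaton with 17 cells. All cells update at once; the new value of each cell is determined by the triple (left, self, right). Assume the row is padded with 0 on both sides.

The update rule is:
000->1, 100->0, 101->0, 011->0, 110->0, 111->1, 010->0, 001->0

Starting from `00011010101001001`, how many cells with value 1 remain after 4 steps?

11000000000000000
00011111111111111
11001111111111110
00000111111111100
count of 1: 10

10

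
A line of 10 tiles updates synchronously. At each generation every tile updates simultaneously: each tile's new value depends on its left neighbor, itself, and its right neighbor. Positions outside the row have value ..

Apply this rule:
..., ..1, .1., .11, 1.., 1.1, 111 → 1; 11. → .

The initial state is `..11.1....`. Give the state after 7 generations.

1111.11.11

111.111111
11.111111.
1.111111.1
1111111.11
111111.11.
11111.11.1
1111.11.11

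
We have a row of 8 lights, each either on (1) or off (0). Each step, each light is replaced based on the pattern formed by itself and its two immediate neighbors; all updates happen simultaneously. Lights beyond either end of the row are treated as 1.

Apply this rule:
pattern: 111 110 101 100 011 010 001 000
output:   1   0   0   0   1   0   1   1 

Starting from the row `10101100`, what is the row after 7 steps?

00001001
01110011
01100111
01001111
00011111
01111111
01111111

01111111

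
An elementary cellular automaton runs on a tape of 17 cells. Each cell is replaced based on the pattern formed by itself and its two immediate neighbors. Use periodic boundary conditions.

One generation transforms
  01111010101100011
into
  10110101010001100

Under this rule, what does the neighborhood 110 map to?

0

At position 4 the neighborhood is 110; the next row has 0 there.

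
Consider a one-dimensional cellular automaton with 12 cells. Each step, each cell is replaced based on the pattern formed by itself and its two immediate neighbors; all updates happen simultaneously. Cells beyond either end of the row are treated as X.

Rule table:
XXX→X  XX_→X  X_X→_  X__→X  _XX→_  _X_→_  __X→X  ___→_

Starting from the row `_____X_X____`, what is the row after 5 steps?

X___X___X__X
XX_X_X_X_XX_
XX________X_
XXX______X__
XXXX____X_XX

XXXX____X_XX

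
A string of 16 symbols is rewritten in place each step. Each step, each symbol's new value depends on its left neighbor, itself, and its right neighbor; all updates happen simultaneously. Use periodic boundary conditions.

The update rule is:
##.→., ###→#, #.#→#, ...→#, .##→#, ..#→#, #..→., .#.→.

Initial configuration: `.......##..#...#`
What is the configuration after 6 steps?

###..#..##..####

.#######..#..##.
#######..#..##..
######..#..##..#
#####..#..##..##
####..#..##..###
###..#..##..####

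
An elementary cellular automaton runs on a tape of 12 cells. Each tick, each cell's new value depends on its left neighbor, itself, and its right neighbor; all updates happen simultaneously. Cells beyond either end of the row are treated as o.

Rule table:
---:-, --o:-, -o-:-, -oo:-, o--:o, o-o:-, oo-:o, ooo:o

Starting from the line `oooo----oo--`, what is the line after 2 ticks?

oooooo----o-

ooooo----oo-
oooooo----o-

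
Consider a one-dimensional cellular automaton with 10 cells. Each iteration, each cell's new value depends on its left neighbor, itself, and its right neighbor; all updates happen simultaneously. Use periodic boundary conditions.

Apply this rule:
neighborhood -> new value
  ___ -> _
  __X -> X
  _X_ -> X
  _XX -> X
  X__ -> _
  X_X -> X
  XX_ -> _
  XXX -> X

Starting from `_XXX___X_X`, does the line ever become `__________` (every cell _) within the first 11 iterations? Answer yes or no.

no

XXX___XXXX
XX___XXXXX
X___XXXXXX
___XXXXXXX
__XXXXXXX_
_XXXXXXX__
XXXXXXX___
XXXXXX___X
XXXXX___XX
XXXX___XXX
XXX___XXXX
iteration 11 is XXX___XXXX, still not uniform _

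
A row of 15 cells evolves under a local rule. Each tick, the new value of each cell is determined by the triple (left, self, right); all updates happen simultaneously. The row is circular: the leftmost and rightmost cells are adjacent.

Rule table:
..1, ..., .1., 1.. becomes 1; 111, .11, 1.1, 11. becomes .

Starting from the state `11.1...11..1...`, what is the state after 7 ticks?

...1111..111111

tick 1: ...1111..111111
tick 2: 111....11......
tick 3: ...1111..111111  (repeats tick 1; period 2)
tick 7: ...1111..111111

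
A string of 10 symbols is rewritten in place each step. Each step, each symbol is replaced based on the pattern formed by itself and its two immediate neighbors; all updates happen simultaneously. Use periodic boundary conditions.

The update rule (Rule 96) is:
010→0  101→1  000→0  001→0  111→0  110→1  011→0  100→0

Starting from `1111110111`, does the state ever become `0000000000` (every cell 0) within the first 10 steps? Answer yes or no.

yes

0000011000
0000001000
0000000000
all cells are 0 at step 3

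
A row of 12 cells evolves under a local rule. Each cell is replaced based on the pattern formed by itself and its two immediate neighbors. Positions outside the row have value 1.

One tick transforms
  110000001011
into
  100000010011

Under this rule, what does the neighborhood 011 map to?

At position 10 the neighborhood is 011; the next row has 1 there.

1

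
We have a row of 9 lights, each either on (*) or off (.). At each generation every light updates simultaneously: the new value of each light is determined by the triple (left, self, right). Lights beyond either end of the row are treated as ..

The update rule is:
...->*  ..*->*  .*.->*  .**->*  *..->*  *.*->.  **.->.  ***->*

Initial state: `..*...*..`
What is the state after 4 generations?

*********
********.
*******.*
******..*

******..*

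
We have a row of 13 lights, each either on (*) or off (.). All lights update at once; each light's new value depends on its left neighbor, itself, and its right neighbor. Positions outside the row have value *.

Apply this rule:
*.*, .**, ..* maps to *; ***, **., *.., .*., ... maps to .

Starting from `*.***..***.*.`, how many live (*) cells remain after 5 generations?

.**...**..*.*
**...**..*.**
....**..*.**.
...**..*.**.*
..**..*.**.**
count of *: 7

7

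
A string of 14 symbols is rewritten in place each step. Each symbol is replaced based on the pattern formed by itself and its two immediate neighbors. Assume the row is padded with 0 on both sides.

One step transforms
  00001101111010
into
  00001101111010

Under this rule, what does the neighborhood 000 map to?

0

At position 0 the neighborhood is 000; the next row has 0 there.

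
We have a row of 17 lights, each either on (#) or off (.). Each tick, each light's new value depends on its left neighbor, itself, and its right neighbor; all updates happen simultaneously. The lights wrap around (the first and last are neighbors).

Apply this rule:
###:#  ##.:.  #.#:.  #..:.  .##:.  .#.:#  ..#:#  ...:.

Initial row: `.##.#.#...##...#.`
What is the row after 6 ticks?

#...#.#..#....##.
#..##.#.##...#...
#.#...#.....##..#
..#..##....#...#.
.##.#.....##..##.
#...#....#...#...

#...#....#...#...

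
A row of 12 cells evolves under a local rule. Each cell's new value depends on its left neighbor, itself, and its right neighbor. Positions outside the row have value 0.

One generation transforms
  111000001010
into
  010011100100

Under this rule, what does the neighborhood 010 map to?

0

At position 8 the neighborhood is 010; the next row has 0 there.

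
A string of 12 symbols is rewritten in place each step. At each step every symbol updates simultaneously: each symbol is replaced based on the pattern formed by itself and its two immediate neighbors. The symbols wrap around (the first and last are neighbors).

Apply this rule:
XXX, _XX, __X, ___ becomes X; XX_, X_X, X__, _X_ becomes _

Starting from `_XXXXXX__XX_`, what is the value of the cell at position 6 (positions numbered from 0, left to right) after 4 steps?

X

XXXXXX__XX__
XXXXX__XX__X
XXXX__XX__XX
XXX__XX__XXX
position 6 holds X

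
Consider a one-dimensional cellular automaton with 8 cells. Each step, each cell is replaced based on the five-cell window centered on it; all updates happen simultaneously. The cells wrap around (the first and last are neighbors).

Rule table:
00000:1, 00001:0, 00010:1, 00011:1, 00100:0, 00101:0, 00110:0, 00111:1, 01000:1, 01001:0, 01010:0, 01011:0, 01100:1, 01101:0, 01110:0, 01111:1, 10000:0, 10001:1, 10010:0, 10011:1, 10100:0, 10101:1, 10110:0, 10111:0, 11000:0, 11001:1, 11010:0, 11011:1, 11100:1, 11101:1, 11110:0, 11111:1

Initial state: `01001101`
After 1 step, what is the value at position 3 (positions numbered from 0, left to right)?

1

00010001
position 3 holds 1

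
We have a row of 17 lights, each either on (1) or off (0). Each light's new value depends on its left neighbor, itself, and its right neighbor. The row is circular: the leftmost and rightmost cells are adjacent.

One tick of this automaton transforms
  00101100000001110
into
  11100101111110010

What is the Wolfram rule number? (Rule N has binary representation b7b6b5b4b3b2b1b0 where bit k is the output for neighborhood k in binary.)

71

position 14: 111 → 0  (bit 7 = 0)
position 5: 110 → 1  (bit 6 = 1)
position 3: 101 → 0  (bit 5 = 0)
position 6: 100 → 0  (bit 4 = 0)
position 4: 011 → 0  (bit 3 = 0)
position 2: 010 → 1  (bit 2 = 1)
position 1: 001 → 1  (bit 1 = 1)
position 0: 000 → 1  (bit 0 = 1)
bits b7..b0 = 01000111 = 71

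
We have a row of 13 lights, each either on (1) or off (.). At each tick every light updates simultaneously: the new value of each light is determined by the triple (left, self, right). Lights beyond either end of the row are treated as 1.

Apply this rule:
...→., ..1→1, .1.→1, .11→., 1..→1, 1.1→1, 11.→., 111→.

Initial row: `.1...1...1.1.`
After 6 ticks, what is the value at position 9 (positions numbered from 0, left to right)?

111.111.11111
...1...1.....
1.111.111...1
.1...1...1.1.  (repeats tick 0; period 4)
tick 6: ...1...1.....
position 9 holds .

.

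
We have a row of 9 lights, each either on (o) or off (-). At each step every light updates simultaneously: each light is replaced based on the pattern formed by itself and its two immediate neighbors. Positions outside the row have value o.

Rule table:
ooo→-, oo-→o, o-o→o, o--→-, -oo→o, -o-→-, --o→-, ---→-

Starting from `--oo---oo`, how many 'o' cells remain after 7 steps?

3

--oo---o-
--oo----o
--oo----o  (fixed point — unchanged through step 7)
count of o: 3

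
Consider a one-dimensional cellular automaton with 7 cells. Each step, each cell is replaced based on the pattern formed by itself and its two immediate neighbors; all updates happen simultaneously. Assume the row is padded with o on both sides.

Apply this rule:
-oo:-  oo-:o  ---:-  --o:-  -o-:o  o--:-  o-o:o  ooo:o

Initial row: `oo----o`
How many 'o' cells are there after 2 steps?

oo-----
oo-----
count of o: 2

2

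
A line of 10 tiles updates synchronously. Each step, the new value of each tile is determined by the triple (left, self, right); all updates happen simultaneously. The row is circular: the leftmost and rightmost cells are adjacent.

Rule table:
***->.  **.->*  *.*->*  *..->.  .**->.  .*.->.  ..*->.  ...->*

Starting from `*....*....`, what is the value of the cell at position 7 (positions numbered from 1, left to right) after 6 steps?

.

..**...**.
*..*.*..*.
....*....*
.**...**..
..*.*..*.*
...*....*.
position 7 holds .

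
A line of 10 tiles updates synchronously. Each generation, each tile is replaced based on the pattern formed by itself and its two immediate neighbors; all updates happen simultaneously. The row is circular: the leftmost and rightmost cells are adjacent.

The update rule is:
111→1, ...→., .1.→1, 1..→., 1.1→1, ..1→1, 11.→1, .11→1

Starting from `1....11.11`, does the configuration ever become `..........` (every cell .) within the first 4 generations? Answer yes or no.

1...111111
1..1111111
1.11111111
1111111111
generation 4 is 1111111111, still not uniform .

no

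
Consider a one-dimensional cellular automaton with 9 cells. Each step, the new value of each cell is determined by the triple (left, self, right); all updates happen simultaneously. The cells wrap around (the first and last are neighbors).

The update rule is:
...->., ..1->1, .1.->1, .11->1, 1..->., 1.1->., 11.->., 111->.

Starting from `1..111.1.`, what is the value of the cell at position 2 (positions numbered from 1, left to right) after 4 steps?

.

1.11...1.
1.1...11.
1.1..11..
1.1.11..1
position 2 holds .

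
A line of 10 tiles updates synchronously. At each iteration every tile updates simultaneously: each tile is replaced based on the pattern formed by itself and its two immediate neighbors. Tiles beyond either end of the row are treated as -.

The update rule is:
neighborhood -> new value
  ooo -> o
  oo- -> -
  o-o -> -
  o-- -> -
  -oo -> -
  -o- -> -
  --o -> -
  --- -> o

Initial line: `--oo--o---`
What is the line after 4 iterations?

o-------oo
--ooooo---
o--ooo--oo
----o-----

----o-----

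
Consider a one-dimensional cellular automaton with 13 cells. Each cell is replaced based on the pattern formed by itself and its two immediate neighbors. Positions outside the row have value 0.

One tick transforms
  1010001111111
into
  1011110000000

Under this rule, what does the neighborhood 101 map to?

At position 1 the neighborhood is 101; the next row has 0 there.

0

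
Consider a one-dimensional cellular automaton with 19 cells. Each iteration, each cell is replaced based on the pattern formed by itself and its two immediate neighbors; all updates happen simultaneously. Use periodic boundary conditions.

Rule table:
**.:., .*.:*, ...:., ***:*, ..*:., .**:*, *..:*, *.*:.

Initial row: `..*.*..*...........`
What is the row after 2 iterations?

..*.*..*.*.........

iteration 1: ..*.**.**..........
iteration 2: ..*.*..*.*.........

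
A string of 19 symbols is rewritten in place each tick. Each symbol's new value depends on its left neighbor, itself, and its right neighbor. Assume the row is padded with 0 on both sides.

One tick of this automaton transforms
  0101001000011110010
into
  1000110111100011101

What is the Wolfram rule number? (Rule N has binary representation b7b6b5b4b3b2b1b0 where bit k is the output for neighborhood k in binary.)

position 12: 111 → 0  (bit 7 = 0)
position 14: 110 → 1  (bit 6 = 1)
position 2: 101 → 0  (bit 5 = 0)
position 4: 100 → 1  (bit 4 = 1)
position 11: 011 → 0  (bit 3 = 0)
position 1: 010 → 0  (bit 2 = 0)
position 0: 001 → 1  (bit 1 = 1)
position 8: 000 → 1  (bit 0 = 1)
bits b7..b0 = 01010011 = 83

83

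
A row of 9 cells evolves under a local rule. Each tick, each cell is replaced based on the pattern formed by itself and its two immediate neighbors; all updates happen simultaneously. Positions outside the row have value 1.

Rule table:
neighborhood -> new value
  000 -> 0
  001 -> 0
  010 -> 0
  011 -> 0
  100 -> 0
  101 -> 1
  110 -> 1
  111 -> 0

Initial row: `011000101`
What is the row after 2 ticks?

110000001

101000010
110000001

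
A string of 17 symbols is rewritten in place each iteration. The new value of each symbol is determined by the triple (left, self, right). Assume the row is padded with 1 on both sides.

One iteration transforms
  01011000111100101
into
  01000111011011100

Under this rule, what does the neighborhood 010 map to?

At position 1 the neighborhood is 010; the next row has 1 there.

1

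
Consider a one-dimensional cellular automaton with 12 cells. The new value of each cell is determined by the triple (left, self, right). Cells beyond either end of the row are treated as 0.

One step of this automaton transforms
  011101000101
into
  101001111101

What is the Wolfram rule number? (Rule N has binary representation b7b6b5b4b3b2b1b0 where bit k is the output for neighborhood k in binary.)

position 2: 111 → 1  (bit 7 = 1)
position 3: 110 → 0  (bit 6 = 0)
position 4: 101 → 0  (bit 5 = 0)
position 6: 100 → 1  (bit 4 = 1)
position 1: 011 → 0  (bit 3 = 0)
position 5: 010 → 1  (bit 2 = 1)
position 0: 001 → 1  (bit 1 = 1)
position 7: 000 → 1  (bit 0 = 1)
bits b7..b0 = 10010111 = 151

151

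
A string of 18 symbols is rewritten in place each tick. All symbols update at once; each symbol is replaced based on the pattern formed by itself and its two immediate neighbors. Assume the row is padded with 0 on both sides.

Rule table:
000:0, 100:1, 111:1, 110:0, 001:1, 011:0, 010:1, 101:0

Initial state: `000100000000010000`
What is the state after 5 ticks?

tick 1: 001110000000111000
tick 2: 010101000001010100
tick 3: 110101100011010110
tick 4: 000100010100010001
tick 5: 001110110110111011

001110110110111011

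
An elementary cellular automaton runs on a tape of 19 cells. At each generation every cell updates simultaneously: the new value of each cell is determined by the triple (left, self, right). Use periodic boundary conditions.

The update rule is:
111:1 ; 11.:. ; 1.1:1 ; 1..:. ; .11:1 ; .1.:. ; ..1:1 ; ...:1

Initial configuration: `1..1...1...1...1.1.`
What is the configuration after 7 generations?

1..11..11.1.1..1..1

..1..11..11..11.1.1
.1..11..11..11.1.1.
1..11..11..11.1.1..
..11..11..11.1.1..1
.11..11..11.1.1..1.
11..11..11.1.1..1..
1..11..11.1.1..1..1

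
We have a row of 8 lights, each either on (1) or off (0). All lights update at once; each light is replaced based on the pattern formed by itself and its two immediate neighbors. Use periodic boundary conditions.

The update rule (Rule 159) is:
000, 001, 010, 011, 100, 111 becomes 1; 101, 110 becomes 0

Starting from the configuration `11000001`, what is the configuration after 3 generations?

10111111
00111111
11111110

11111110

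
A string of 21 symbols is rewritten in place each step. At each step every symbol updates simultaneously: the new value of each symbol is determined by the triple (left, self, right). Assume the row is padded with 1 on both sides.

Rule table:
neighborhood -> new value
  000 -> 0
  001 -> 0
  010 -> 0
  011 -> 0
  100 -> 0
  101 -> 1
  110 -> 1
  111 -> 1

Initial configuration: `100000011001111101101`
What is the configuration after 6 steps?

100000001000111110110
100000000000011111011
100000000000001111101
100000000000000111110
100000000000000011111
100000000000000001111

100000000000000001111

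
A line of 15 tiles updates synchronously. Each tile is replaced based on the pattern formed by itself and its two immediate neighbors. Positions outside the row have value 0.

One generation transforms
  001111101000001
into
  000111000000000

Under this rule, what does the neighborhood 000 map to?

At position 0 the neighborhood is 000; the next row has 0 there.

0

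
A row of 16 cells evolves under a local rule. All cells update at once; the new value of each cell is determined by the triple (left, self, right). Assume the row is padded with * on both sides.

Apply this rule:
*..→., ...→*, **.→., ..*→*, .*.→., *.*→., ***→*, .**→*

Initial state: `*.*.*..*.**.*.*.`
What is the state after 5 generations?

generation 1: ......*..*......
generation 2: .*****..*..*****
generation 3: .****..*..******
generation 4: .***..*..*******
generation 5: .**..*..********

.**..*..********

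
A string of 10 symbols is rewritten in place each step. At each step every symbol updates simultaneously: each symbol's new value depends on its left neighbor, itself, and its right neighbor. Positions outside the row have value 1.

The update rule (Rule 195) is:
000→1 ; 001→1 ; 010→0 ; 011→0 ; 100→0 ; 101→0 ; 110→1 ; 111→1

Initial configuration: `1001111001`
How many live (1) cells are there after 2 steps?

step 1: 1010111010
step 2: 1000011000
count of 1: 3

3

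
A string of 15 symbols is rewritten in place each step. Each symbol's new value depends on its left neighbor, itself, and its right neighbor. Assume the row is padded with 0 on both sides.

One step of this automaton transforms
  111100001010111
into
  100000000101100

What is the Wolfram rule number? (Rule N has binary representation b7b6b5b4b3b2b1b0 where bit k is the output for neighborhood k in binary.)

40

position 1: 111 → 0  (bit 7 = 0)
position 3: 110 → 0  (bit 6 = 0)
position 9: 101 → 1  (bit 5 = 1)
position 4: 100 → 0  (bit 4 = 0)
position 0: 011 → 1  (bit 3 = 1)
position 8: 010 → 0  (bit 2 = 0)
position 7: 001 → 0  (bit 1 = 0)
position 5: 000 → 0  (bit 0 = 0)
bits b7..b0 = 00101000 = 40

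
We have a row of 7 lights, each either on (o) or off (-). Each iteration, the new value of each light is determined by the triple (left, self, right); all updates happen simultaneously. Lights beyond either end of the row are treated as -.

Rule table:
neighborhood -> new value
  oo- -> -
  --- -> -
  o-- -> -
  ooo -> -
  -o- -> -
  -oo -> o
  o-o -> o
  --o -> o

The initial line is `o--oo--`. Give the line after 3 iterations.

--oo---
-oo----
oo-----

oo-----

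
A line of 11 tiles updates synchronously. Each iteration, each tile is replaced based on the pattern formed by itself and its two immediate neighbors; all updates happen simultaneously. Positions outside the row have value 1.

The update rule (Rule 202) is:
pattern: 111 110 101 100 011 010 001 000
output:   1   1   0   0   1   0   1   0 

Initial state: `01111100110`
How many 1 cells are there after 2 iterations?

01111101110
01111101110
count of 1: 8

8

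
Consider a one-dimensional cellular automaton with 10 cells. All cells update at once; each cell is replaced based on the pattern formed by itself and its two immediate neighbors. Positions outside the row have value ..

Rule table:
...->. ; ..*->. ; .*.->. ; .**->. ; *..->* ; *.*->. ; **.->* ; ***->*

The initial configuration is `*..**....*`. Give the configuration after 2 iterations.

.*..**....
..*..**...

..*..**...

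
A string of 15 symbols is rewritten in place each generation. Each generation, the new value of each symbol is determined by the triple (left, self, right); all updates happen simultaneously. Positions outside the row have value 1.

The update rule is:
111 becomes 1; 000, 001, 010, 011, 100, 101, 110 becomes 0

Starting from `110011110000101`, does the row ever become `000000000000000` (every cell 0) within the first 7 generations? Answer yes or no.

100001100000000
000000000000000
all cells are 0 at generation 2

yes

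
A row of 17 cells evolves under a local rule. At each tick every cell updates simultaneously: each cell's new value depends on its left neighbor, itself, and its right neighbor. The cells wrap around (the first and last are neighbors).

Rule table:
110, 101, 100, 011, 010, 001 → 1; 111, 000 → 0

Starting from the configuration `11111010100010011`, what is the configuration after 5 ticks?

10111100000000111

00001111110111110
00011000011100011
10111100110110111
11100111111111100
10111100000000111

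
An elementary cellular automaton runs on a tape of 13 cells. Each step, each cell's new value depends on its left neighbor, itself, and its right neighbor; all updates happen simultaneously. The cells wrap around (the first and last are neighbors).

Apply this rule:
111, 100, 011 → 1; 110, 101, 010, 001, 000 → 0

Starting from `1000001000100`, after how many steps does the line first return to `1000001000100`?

0100000100010
0010000010001
1001000001000
0100100000100
0010010000010
0001001000001
1000100100000
0100010010000
0010001001000
0001000100100
0000100010010
0000010001001
1000001000100

13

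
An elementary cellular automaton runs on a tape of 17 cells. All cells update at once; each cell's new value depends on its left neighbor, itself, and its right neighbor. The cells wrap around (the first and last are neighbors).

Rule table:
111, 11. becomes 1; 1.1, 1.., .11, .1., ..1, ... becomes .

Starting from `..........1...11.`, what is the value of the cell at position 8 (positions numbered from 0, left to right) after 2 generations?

...............1.
.................
position 8 holds .

.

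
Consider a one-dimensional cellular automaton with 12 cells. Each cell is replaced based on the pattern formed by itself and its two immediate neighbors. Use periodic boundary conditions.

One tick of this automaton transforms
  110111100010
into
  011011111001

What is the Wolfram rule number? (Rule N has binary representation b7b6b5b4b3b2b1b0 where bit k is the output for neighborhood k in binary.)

position 4: 111 → 1  (bit 7 = 1)
position 1: 110 → 1  (bit 6 = 1)
position 2: 101 → 1  (bit 5 = 1)
position 7: 100 → 1  (bit 4 = 1)
position 0: 011 → 0  (bit 3 = 0)
position 10: 010 → 0  (bit 2 = 0)
position 9: 001 → 0  (bit 1 = 0)
position 8: 000 → 1  (bit 0 = 1)
bits b7..b0 = 11110001 = 241

241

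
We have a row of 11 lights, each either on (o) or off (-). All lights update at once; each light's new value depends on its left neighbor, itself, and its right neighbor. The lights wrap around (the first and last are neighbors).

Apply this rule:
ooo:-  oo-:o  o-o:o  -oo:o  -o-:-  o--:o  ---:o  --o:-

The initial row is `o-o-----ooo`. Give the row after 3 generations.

o--oo-ooo-o

oo-oooo-o--
oooo--oo-o-
o--oo-ooo-o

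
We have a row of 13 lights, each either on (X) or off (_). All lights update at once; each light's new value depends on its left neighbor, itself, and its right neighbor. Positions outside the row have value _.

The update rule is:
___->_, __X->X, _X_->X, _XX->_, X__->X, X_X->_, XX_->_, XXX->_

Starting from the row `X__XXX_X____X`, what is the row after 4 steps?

_X_______XXXX

XXX____XX__XX
___X__X__XX__
__XXXXXXX__X_
_X_______XXXX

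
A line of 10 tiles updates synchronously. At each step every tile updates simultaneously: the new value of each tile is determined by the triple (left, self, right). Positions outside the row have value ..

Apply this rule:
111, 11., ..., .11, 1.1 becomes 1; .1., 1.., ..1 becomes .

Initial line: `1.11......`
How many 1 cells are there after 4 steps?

9

.111.11111
.111111111
.111111111  (fixed point — unchanged through step 4)
count of 1: 9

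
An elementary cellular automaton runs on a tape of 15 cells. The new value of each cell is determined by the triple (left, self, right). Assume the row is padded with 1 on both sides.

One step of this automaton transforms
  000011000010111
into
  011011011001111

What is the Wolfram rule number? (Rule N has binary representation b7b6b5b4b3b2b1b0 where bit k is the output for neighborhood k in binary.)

position 13: 111 → 1  (bit 7 = 1)
position 5: 110 → 1  (bit 6 = 1)
position 11: 101 → 1  (bit 5 = 1)
position 0: 100 → 0  (bit 4 = 0)
position 4: 011 → 1  (bit 3 = 1)
position 10: 010 → 0  (bit 2 = 0)
position 3: 001 → 0  (bit 1 = 0)
position 1: 000 → 1  (bit 0 = 1)
bits b7..b0 = 11101001 = 233

233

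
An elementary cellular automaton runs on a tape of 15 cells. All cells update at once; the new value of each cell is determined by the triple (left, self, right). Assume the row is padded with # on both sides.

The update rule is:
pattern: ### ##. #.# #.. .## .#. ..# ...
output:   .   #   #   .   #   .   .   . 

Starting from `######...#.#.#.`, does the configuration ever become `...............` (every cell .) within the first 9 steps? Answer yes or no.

yes

.....#....#.#.#
...........#.##
............##.
............###
............#..
...............
all cells are . at step 6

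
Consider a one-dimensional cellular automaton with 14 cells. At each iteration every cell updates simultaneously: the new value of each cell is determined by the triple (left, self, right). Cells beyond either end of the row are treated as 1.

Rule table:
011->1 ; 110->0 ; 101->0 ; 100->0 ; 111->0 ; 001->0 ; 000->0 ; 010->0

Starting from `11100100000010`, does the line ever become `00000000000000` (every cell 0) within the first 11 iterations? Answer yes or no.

iteration 1: 00000000000000
all cells are 0 at iteration 1

yes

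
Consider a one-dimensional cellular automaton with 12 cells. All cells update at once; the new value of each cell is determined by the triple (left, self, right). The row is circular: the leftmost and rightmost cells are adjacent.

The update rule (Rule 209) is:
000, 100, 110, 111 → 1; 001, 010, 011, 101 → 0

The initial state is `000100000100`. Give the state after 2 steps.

111001111001

110011110011
111001111001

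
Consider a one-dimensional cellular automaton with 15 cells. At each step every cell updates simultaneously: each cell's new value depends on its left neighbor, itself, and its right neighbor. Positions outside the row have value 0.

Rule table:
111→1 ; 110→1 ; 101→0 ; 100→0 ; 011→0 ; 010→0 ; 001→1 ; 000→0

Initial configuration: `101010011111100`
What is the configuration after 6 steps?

010001000100000

000000101111100
000001000111100
000010001011100
000100010001100
001000100010100
010001000100000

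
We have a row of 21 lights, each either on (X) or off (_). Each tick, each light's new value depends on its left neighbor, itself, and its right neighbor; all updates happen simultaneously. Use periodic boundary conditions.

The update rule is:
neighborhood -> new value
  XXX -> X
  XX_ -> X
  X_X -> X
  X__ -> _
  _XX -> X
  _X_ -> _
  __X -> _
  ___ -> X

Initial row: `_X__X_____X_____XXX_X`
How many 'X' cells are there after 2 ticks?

X_____XXX___XXX_XXXX_
__XXX_XXX_X_XXXXXXXXX
count of X: 16

16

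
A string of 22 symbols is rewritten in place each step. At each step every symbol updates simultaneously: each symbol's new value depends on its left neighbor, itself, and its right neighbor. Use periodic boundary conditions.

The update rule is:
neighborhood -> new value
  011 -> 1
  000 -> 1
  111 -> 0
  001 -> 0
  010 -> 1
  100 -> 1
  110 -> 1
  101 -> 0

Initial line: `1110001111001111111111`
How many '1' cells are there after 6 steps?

step 1: 0011101001101000000000
step 2: 1010101101101111111111
step 3: 1010101101101000000000
step 4: 1010101101101111111110
step 5: 1010101101101000000010
step 6: 1010101101101111111010
count of 1: 15

15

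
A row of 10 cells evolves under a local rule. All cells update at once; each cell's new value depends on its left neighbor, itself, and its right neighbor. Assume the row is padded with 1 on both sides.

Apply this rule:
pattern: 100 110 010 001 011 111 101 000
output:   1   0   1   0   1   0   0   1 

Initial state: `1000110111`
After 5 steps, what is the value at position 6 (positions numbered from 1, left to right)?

0

0110100100
0100110110
0110100100  (repeats step 1; period 2)
step 5: 0110100100
position 6 holds 0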